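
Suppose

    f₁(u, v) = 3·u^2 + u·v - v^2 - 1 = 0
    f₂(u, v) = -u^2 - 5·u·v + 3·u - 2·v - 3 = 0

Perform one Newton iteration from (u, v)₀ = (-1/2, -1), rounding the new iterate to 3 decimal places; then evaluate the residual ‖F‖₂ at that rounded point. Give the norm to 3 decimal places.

At (-1/2, -1): F = (-0.750, -5.250).
Jacobian J = [[6·u + v, u - 2·v], [-2·u - 5·v + 3, -5·u - 2]].
At the point, J = [[-4.000, 1.500], [9.000, 0.500]] (det J = -15.500).
Solving J·Δ = −F gives Δ = (0.484, 1.790).
Then the next iterate is (u, v)₁ = (-0.016, 0.790).
Re-evaluating at (-0.016, 0.790): F = (-1.63597, -4.56506), so ‖F‖₂ = 4.849.

4.849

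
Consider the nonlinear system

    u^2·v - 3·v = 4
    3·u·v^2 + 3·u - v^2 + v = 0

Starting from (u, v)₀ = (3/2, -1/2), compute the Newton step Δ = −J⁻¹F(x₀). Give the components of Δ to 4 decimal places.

(-1.9381, -0.9571)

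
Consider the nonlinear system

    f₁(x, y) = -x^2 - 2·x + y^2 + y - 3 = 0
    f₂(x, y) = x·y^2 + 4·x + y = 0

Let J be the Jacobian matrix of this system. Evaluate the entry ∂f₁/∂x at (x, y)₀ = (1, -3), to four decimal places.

-4.0000

∂f₁/∂x = -2·x - 2.
At (1, -3) this is -4.0000.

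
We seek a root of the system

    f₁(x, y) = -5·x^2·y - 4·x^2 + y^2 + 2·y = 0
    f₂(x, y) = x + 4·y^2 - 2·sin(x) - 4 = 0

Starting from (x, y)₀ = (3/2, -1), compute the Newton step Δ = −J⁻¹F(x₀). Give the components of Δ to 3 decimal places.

(-1.086, -0.178)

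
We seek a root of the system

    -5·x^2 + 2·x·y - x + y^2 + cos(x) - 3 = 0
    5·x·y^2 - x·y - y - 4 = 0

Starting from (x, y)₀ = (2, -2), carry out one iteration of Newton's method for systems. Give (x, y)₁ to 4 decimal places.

At (2, -2): F = (-29.416147, 42.0000).
Jacobian J = [[-10·x + 2·y - sin(x) - 1, 2·x + 2·y], [5·y^2 - y, 10·x·y - x - 1]].
At the point, J = [[-25.909297, 0.0000], [22.0000, -43.0000]] (det J = 1114.099789).
Solving J·Δ = −F gives Δ = (-1.1354, 0.3959).
Then the next iterate is (x, y)₁ = (0.8646, -1.6041).

(0.8646, -1.6041)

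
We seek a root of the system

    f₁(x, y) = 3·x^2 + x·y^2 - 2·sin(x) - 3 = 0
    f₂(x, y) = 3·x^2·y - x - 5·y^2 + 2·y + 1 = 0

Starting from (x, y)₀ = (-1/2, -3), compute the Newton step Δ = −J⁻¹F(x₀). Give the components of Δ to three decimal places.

(0.299, 1.507)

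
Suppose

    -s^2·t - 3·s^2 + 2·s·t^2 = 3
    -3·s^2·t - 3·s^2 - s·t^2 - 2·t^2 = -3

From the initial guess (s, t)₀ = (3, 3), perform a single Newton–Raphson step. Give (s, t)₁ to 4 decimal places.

At (3, 3): F = (-3.0000, -150.0000).
Jacobian J = [[-2·s·t - 6·s + 2·t^2, -s^2 + 4·s·t], [-6·s·t - 6·s - t^2, -3·s^2 - 2·s·t - 4·t]].
At the point, J = [[-18.0000, 27.0000], [-81.0000, -57.0000]] (det J = 3213.0000).
Solving J·Δ = −F gives Δ = (-1.3137, -0.7647).
Then the next iterate is (s, t)₁ = (1.6863, 2.2353).

(1.6863, 2.2353)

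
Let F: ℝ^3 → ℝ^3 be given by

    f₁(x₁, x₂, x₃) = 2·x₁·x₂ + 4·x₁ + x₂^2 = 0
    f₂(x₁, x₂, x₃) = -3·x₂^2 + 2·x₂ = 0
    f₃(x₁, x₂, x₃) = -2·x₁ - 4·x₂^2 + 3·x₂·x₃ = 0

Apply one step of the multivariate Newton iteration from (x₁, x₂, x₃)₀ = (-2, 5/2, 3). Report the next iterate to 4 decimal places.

(-0.5769, 1.4423, 1.6282)

At (-2, 5/2, 3): F = (-11.7500, -13.7500, 1.5000).
Jacobian J = [[2·x₂ + 4, 2·x₁ + 2·x₂, 0], [0, -6·x₂ + 2, 0], [-2, -8·x₂ + 3·x₃, 3·x₂]].
At the point, J = [[9.0000, 1.0000, 0.0000], [0.0000, -13.0000, 0.0000], [-2.0000, -11.0000, 7.5000]] (det J = -877.5000).
Solving J·Δ = −F gives Δ = (1.4231, -1.0577, -1.3718).
Then the next iterate is (x₁, x₂, x₃)₁ = (-0.5769, 1.4423, 1.6282).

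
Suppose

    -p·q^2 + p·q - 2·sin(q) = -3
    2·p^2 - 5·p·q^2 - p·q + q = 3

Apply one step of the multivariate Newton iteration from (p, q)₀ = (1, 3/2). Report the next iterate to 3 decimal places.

(-3.014, 3.025)

At (1, 3/2): F = (0.25501, -12.250).
Jacobian J = [[-q^2 + q, -2·p·q + p - 2·cos(q)], [4·p - 5·q^2 - q, -10·p·q - p + 1]].
At the point, J = [[-0.750, -2.14147], [-8.750, -15.000]] (det J = -7.48790).
Solving J·Δ = −F gives Δ = (-4.014, 1.525).
Then the next iterate is (p, q)₁ = (-3.014, 3.025).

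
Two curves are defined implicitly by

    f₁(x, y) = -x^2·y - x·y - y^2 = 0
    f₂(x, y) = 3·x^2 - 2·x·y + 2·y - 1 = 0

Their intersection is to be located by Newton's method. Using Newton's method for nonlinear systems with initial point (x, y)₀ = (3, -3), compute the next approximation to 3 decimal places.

At (3, -3): F = (27.000, 38.000).
Jacobian J = [[-2·x·y - y, -x^2 - x - 2·y], [6·x - 2·y, -2·x + 2]].
At the point, J = [[21.000, -6.000], [24.000, -4.000]] (det J = 60.000).
Solving J·Δ = −F gives Δ = (-2.000, -2.500).
Then the next iterate is (x, y)₁ = (1.000, -5.500).

(1.000, -5.500)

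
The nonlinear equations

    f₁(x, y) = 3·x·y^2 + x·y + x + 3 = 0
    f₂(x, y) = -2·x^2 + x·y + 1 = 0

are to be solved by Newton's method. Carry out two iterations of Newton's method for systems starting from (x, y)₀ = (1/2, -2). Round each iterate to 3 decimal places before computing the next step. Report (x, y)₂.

At (1/2, -2): F = (8.500, -0.500).
Jacobian J = [[3·y^2 + y + 1, 6·x·y + x], [-4·x + y, x]].
At the point, J = [[11.000, -5.500], [-4.000, 0.500]] (det J = -16.500).
Solving J·Δ = −F gives Δ = (0.091, 1.727).
Then the next iterate is (x, y)₁ = (0.591, -0.273).
Round to (0.591, -0.273) and repeat: F = (3.56180, 0.14010), J = [[0.95059, -0.37706], [-2.637, 0.591]].
Δ = (4.989, 22.024), so (x, y)₂ = (5.580, 21.751).

(5.580, 21.751)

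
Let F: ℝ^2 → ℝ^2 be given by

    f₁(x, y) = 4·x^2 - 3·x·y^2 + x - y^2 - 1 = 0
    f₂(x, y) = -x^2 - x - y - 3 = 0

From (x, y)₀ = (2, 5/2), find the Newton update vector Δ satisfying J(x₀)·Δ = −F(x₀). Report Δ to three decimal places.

At (2, 5/2): F = (-26.750, -11.500).
Jacobian J = [[8·x - 3·y^2 + 1, -6·x·y - 2·y], [-2·x - 1, -1]].
At the point, J = [[-1.750, -35.000], [-5.000, -1.000]] (det J = -173.250).
Solving J·Δ = −F gives Δ = (-2.169, -0.656).

(-2.169, -0.656)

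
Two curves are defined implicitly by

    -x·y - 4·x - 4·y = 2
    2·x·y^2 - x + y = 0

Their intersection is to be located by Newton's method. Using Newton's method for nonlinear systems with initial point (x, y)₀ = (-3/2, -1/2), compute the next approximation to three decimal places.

(-0.082, -0.385)

At (-3/2, -1/2): F = (5.250, 0.250).
Jacobian J = [[-y - 4, -x - 4], [2·y^2 - 1, 4·x·y + 1]].
At the point, J = [[-3.500, -2.500], [-0.500, 4.000]] (det J = -15.250).
Solving J·Δ = −F gives Δ = (1.418, 0.115).
Then the next iterate is (x, y)₁ = (-0.082, -0.385).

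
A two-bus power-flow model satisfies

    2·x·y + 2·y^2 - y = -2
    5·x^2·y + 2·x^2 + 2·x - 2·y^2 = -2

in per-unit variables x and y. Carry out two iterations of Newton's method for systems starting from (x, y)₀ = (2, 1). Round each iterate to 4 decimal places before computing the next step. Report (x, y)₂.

(1.1702, -0.7572)

At (2, 1): F = (7.0000, 32.0000).
Jacobian J = [[2·y, 2·x + 4·y - 1], [10·x·y + 4·x + 2, 5·x^2 - 4·y]].
At the point, J = [[2.0000, 7.0000], [30.0000, 16.0000]] (det J = -178.0000).
Solving J·Δ = −F gives Δ = (-0.6292, -0.8202).
Then the next iterate is (x, y)₁ = (1.3708, 0.1798).
Round to (1.3708, 0.1798) and repeat: F = (2.377796, 10.124433), J = [[0.3596, 2.4608], [9.947898, 8.676263]].
Δ = (-0.2006, -0.9370), so (x, y)₂ = (1.1702, -0.7572).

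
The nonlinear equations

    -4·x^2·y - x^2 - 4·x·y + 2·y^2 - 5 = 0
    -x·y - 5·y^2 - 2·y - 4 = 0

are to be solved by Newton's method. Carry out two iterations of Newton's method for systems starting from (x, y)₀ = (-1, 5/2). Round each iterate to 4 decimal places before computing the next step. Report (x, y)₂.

At (-1, 5/2): F = (6.5000, -37.7500).
Jacobian J = [[-8·x·y - 2·x - 4·y, -4·x^2 - 4·x + 4·y], [-y, -x - 10·y - 2]].
At the point, J = [[12.0000, 10.0000], [-2.5000, -26.0000]] (det J = -287.0000).
Solving J·Δ = −F gives Δ = (0.7265, -1.5218).
Then the next iterate is (x, y)₁ = (-0.2735, 0.9782).
Round to (-0.2735, 0.9782) and repeat: F = (-2.383587, -10.473239), J = [[-1.225498, 4.707591], [-0.9782, -11.5085]].
Δ = (-4.1016, -0.5614), so (x, y)₂ = (-4.3751, 0.4168).

(-4.3751, 0.4168)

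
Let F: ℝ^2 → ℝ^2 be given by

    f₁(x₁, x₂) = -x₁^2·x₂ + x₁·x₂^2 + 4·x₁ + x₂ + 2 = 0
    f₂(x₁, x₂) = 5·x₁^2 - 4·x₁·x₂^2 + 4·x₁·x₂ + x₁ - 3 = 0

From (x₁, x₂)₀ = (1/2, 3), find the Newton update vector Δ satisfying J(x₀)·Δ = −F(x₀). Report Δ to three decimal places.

At (1/2, 3): F = (10.750, -13.250).
Jacobian J = [[-2·x₁·x₂ + x₂^2 + 4, -x₁^2 + 2·x₁·x₂ + 1], [10·x₁ - 4·x₂^2 + 4·x₂ + 1, -8·x₁·x₂ + 4·x₁]].
At the point, J = [[10.000, 3.750], [-18.000, -10.000]] (det J = -32.500).
Solving J·Δ = −F gives Δ = (-1.779, 1.877).

(-1.779, 1.877)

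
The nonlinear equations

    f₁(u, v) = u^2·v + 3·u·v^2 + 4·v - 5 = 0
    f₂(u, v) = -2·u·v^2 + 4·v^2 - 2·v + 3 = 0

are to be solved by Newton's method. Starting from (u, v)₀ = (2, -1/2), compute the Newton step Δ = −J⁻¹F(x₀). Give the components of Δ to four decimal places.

At (2, -1/2): F = (-7.5000, 4.0000).
Jacobian J = [[2·u·v + 3·v^2, u^2 + 6·u·v + 4], [-2·v^2, -4·u·v + 8·v - 2]].
At the point, J = [[-1.2500, 2.0000], [-0.5000, -2.0000]] (det J = 3.5000).
Solving J·Δ = −F gives Δ = (-2.0000, 2.5000).

(-2.0000, 2.5000)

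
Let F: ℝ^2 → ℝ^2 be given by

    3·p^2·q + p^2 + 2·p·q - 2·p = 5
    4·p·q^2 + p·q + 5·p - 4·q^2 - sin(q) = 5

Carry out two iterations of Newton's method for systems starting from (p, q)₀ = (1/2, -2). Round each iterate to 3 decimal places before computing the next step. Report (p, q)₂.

(-3.475, -8.644)

At (1/2, -2): F = (-9.250, -10.59070).
Jacobian J = [[6·p·q + 2·p + 2·q - 2, 3·p^2 + 2·p], [4·q^2 + q + 5, 8·p·q + p - 8·q - cos(q)]].
At the point, J = [[-11.000, 1.750], [19.000, 8.91615]] (det J = -131.32762).
Solving J·Δ = −F gives Δ = (-0.487, 2.225).
Then the next iterate is (p, q)₁ = (0.013, 0.225).
Round to (0.013, 0.225) and repeat: F = (-5.01987, -5.35505), J = [[-1.50645, 0.02651], [5.42750, -2.73839]].
Δ = (-3.488, -8.869), so (p, q)₂ = (-3.475, -8.644).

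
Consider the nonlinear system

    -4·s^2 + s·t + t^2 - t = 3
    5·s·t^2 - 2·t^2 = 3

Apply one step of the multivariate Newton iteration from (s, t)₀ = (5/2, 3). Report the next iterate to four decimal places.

(1.3642, 2.3589)

At (5/2, 3): F = (-14.5000, 91.5000).
Jacobian J = [[-8·s + t, s + 2·t - 1], [5·t^2, 10·s·t - 4·t]].
At the point, J = [[-17.0000, 7.5000], [45.0000, 63.0000]] (det J = -1408.5000).
Solving J·Δ = −F gives Δ = (-1.1358, -0.6411).
Then the next iterate is (s, t)₁ = (1.3642, 2.3589).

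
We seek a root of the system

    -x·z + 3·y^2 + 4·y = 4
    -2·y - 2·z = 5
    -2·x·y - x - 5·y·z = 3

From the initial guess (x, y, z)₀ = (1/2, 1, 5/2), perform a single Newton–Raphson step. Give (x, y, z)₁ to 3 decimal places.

At (1/2, 1, 5/2): F = (1.750, -12.000, -17.000).
Jacobian J = [[-z, 6·y + 4, -x], [0, -2, -2], [-2·y - 1, -2·x - 5·z, -5·y]].
At the point, J = [[-2.500, 10.000, -0.500], [0.000, -2.000, -2.000], [-3.000, -13.500, -5.000]] (det J = 105.500).
Solving J·Δ = −F gives Δ = (3.353, 0.346, -6.346).
Then the next iterate is (x, y, z)₁ = (3.853, 1.346, -3.846).

(3.853, 1.346, -3.846)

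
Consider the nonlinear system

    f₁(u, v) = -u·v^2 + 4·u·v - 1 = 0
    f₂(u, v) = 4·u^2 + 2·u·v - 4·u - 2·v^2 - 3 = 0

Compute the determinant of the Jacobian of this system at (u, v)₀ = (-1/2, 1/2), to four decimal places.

J = [[-v^2 + 4·v, -2·u·v + 4·u], [8·u + 2·v - 4, 2·u - 4·v]].
At the point, J = [[1.7500, -1.5000], [-7.0000, -3.0000]].
det J = -15.7500.

-15.7500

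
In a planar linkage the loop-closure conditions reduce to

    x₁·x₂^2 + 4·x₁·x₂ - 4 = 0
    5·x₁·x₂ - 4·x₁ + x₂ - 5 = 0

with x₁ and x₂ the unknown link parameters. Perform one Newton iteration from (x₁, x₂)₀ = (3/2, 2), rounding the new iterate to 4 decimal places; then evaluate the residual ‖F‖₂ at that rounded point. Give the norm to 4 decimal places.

5.9216

At (3/2, 2): F = (14.0000, 6.0000).
Jacobian J = [[x₂^2 + 4·x₂, 2·x₁·x₂ + 4·x₁], [5·x₂ - 4, 5·x₁ + 1]].
At the point, J = [[12.0000, 12.0000], [6.0000, 8.5000]] (det J = 30.0000).
Solving J·Δ = −F gives Δ = (-1.5667, 0.4000).
Then the next iterate is (x₁, x₂)₁ = (-0.0667, 2.4000).
Re-evaluating at (-0.0667, 2.4000): F = (-5.024512, -3.1336), so ‖F‖₂ = 5.9216.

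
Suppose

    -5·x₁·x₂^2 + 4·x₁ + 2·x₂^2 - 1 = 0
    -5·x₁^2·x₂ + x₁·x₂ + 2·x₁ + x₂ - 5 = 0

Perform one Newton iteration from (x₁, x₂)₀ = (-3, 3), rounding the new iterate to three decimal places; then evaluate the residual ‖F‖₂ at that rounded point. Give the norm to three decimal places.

61.629

At (-3, 3): F = (140.000, -152.000).
Jacobian J = [[-5·x₂^2 + 4, -10·x₁·x₂ + 4·x₂], [-10·x₁·x₂ + x₂ + 2, -5·x₁^2 + x₁ + 1]].
At the point, J = [[-41.000, 102.000], [95.000, -47.000]] (det J = -7763.000).
Solving J·Δ = −F gives Δ = (1.150, -0.910).
Then the next iterate is (x₁, x₂)₁ = (-1.850, 2.090).
Re-evaluating at (-1.850, 2.090): F = (40.74112, -46.24162), so ‖F‖₂ = 61.629.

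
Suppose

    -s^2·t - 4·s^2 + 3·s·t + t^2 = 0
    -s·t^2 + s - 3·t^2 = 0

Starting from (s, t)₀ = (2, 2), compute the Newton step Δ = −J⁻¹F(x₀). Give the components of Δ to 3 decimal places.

(-0.709, -0.794)

At (2, 2): F = (-8.000, -18.000).
Jacobian J = [[-2·s·t - 8·s + 3·t, -s^2 + 3·s + 2·t], [-t^2 + 1, -2·s·t - 6·t]].
At the point, J = [[-18.000, 6.000], [-3.000, -20.000]] (det J = 378.000).
Solving J·Δ = −F gives Δ = (-0.709, -0.794).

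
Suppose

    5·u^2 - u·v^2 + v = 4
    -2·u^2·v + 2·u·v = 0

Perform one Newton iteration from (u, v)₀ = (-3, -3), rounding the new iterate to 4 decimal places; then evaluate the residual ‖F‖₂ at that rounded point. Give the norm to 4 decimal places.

At (-3, -3): F = (65.0000, 72.0000).
Jacobian J = [[10·u - v^2, -2·u·v + 1], [-4·u·v + 2·v, -2·u^2 + 2·u]].
At the point, J = [[-39.0000, -17.0000], [-42.0000, -24.0000]] (det J = 222.0000).
Solving J·Δ = −F gives Δ = (1.5135, 0.3514).
Then the next iterate is (u, v)₁ = (-1.4865, -2.6486).
Re-evaluating at (-1.4865, -2.6486): F = (14.827731, 19.579417), so ‖F‖₂ = 24.5604.

24.5604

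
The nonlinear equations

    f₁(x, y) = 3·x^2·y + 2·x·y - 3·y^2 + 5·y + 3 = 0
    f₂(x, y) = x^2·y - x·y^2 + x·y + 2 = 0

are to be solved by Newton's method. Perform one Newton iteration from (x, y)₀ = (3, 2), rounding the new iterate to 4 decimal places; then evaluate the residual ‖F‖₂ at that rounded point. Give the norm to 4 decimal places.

At (3, 2): F = (67.0000, 14.0000).
Jacobian J = [[6·x·y + 2·y, 3·x^2 + 2·x - 6·y + 5], [2·x·y - y^2 + y, x^2 - 2·x·y + x]].
At the point, J = [[40.0000, 26.0000], [10.0000, 0.0000]] (det J = -260.0000).
Solving J·Δ = −F gives Δ = (-1.4000, -0.4231).
Then the next iterate is (x, y)₁ = (1.6000, 1.5769).
Re-evaluating at (1.6000, 1.5769): F = (20.581331, 4.581322), so ‖F‖₂ = 21.0851.

21.0851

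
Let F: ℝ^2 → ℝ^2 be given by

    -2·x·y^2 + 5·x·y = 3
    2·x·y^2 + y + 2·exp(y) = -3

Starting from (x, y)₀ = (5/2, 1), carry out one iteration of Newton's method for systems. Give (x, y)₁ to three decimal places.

(1.645, 0.226)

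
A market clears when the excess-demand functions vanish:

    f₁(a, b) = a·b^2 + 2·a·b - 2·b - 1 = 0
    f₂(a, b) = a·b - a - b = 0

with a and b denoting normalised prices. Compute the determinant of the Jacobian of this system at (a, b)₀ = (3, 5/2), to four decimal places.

-6.0000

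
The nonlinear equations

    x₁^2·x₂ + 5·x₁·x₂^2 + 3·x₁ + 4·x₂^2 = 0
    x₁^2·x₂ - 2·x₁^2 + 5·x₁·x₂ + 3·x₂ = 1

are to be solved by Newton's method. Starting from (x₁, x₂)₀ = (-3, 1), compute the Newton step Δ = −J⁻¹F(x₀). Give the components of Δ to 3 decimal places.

At (-3, 1): F = (-11.000, -22.000).
Jacobian J = [[2·x₁·x₂ + 5·x₂^2 + 3, x₁^2 + 10·x₁·x₂ + 8·x₂], [2·x₁·x₂ - 4·x₁ + 5·x₂, x₁^2 + 5·x₁ + 3]].
At the point, J = [[2.000, -13.000], [11.000, -3.000]] (det J = 137.000).
Solving J·Δ = −F gives Δ = (1.847, -0.562).

(1.847, -0.562)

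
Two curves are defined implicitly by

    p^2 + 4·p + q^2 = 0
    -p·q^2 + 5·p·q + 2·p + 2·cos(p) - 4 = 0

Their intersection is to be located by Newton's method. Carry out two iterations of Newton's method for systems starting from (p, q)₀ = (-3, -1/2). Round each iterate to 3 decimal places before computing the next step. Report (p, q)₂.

(-3.937, -0.611)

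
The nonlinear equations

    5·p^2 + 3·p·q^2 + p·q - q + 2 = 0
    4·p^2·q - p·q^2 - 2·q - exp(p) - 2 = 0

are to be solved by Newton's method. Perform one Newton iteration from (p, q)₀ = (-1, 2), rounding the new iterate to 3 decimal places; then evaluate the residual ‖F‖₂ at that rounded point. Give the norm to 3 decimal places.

At (-1, 2): F = (-9.000, 5.63212).
Jacobian J = [[10·p + 3·q^2 + q, 6·p·q + p - 1], [8·p·q - q^2 - exp(p), 4·p^2 - 2·p·q - 2]].
At the point, J = [[4.000, -14.000], [-20.36788, 6.000]] (det J = -261.15031).
Solving J·Δ = −F gives Δ = (0.095, -0.616).
Then the next iterate is (p, q)₁ = (-0.905, 1.384).
Re-evaluating at (-0.905, 1.384): F = (-1.74186, 1.09507), so ‖F‖₂ = 2.057.

2.057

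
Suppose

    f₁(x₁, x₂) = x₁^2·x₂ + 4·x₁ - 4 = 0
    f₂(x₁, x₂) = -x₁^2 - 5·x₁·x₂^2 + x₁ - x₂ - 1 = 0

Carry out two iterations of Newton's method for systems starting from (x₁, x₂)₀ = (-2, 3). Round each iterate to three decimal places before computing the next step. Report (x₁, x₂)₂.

(-5.829, 1.225)

At (-2, 3): F = (0.000, 80.000).
Jacobian J = [[2·x₁·x₂ + 4, x₁^2], [-2·x₁ - 5·x₂^2 + 1, -10·x₁·x₂ - 1]].
At the point, J = [[-8.000, 4.000], [-40.000, 59.000]] (det J = -312.000).
Solving J·Δ = −F gives Δ = (-1.026, -2.051).
Then the next iterate is (x₁, x₂)₁ = (-3.026, 0.949).
Round to (-3.026, 0.949) and repeat: F = (-7.41431, -0.50558), J = [[-1.74335, 9.15668], [2.54900, 27.71674]].
Δ = (-2.803, 0.276), so (x₁, x₂)₂ = (-5.829, 1.225).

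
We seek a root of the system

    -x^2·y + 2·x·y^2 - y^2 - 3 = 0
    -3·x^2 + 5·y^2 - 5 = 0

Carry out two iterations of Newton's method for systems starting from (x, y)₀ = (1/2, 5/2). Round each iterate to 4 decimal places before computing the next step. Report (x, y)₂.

(1.9877, 1.6078)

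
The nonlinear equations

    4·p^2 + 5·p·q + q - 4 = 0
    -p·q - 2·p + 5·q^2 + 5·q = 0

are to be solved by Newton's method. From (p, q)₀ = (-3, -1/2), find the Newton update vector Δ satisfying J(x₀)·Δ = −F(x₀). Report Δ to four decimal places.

(1.6169, -0.2749)

At (-3, -1/2): F = (39.0000, 3.2500).
Jacobian J = [[8·p + 5·q, 5·p + 1], [-q - 2, -p + 10·q + 5]].
At the point, J = [[-26.5000, -14.0000], [-1.5000, 3.0000]] (det J = -100.5000).
Solving J·Δ = −F gives Δ = (1.6169, -0.2749).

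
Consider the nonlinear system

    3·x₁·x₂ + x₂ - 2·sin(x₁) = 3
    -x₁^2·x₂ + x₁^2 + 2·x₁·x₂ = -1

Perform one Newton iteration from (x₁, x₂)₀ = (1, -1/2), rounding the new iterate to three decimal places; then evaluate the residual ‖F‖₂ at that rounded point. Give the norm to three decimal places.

2.593

At (1, -1/2): F = (-6.68294, 1.500).
Jacobian J = [[3·x₂ - 2·cos(x₁), 3·x₁ + 1], [-2·x₁·x₂ + 2·x₁ + 2·x₂, -x₁^2 + 2·x₁]].
At the point, J = [[-2.58060, 4.000], [2.000, 1.000]] (det J = -10.58060).
Solving J·Δ = −F gives Δ = (-1.199, 0.897).
Then the next iterate is (x₁, x₂)₁ = (-0.199, 0.397).
Re-evaluating at (-0.199, 0.397): F = (-2.44463, 0.86587), so ‖F‖₂ = 2.593.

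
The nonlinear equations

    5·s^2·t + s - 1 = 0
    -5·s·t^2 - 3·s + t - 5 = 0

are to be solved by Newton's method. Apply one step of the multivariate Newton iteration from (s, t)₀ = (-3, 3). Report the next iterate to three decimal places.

(-2.069, 1.931)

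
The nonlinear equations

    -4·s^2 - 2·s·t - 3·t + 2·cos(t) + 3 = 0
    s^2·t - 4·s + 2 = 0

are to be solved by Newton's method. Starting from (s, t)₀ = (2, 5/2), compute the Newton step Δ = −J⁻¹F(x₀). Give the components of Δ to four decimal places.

(-2.7463, 3.1194)

At (2, 5/2): F = (-32.102287, 4.0000).
Jacobian J = [[-8·s - 2·t, -2·s - 2·sin(t) - 3], [2·s·t - 4, s^2]].
At the point, J = [[-21.0000, -8.196944], [6.0000, 4.0000]] (det J = -34.818334).
Solving J·Δ = −F gives Δ = (-2.7463, 3.1194).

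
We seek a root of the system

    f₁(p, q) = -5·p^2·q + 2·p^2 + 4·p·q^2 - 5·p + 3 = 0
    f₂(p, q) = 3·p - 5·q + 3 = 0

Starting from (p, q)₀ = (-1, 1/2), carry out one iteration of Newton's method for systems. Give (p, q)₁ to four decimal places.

At (-1, 1/2): F = (6.5000, -2.5000).
Jacobian J = [[-10·p·q + 4·p + 4·q^2 - 5, -5·p^2 + 8·p·q], [3, -5]].
At the point, J = [[-3.0000, -9.0000], [3.0000, -5.0000]] (det J = 42.0000).
Solving J·Δ = −F gives Δ = (1.3095, 0.2857).
Then the next iterate is (p, q)₁ = (0.3095, 0.7857).

(0.3095, 0.7857)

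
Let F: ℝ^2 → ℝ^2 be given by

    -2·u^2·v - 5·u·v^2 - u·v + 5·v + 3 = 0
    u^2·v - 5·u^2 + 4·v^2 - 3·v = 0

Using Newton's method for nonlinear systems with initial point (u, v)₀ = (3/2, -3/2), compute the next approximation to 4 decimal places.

At (3/2, -3/2): F = (-12.3750, -1.1250).
Jacobian J = [[-4·u·v - 5·v^2 - v, -2·u^2 - 10·u·v - u + 5], [2·u·v - 10·u, u^2 + 8·v - 3]].
At the point, J = [[-0.7500, 21.5000], [-19.5000, -12.7500]] (det J = 428.8125).
Solving J·Δ = −F gives Δ = (-0.4244, 0.5608).
Then the next iterate is (u, v)₁ = (1.0756, -0.9392).

(1.0756, -0.9392)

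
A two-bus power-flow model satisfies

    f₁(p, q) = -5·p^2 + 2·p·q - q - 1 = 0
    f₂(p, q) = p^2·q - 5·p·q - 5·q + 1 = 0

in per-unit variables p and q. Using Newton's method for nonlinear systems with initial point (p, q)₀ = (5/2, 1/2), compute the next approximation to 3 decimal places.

(1.171, 0.089)

At (5/2, 1/2): F = (-30.250, -4.625).
Jacobian J = [[-10·p + 2·q, 2·p - 1], [2·p·q - 5·q, p^2 - 5·p - 5]].
At the point, J = [[-24.000, 4.000], [0.000, -11.250]] (det J = 270.000).
Solving J·Δ = −F gives Δ = (-1.329, -0.411).
Then the next iterate is (p, q)₁ = (1.171, 0.089).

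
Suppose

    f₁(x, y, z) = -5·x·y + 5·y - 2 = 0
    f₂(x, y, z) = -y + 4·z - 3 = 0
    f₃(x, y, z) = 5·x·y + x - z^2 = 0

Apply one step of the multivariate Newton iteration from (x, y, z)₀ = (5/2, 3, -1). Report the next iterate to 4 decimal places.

(2.6533, -0.5733, 0.6067)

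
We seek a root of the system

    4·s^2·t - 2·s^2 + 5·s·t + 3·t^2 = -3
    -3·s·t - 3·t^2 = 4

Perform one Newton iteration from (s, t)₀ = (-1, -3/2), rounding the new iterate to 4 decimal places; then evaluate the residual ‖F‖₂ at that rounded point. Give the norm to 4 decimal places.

At (-1, -3/2): F = (9.2500, -15.2500).
Jacobian J = [[8·s·t - 4·s + 5·t, 4·s^2 + 5·s + 6·t], [-3·t, -3·s - 6·t]].
At the point, J = [[8.5000, -10.0000], [4.5000, 12.0000]] (det J = 147.0000).
Solving J·Δ = −F gives Δ = (0.2823, 1.1650).
Then the next iterate is (s, t)₁ = (-0.7177, -0.3350).
Re-evaluating at (-0.7177, -0.3350): F = (2.818411, -5.057963), so ‖F‖₂ = 5.7902.

5.7902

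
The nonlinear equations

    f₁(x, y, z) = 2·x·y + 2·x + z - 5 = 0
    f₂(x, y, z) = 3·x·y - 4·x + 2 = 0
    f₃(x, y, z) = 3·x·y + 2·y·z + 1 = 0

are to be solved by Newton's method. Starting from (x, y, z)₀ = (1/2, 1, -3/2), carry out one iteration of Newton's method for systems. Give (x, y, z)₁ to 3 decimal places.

(2.136, 1.091, -3.636)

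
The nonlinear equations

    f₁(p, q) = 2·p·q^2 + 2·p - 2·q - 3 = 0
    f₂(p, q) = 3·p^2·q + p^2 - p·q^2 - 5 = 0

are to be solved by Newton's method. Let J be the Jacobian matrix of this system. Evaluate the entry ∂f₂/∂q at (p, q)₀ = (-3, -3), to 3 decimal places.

∂f₂/∂q = 3·p^2 - 2·p·q.
At (-3, -3) this is 9.000.

9.000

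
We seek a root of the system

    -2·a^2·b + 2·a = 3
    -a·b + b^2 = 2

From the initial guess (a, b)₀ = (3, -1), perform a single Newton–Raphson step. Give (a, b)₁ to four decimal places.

At (3, -1): F = (21.0000, 2.0000).
Jacobian J = [[-4·a·b + 2, -2·a^2], [-b, -a + 2·b]].
At the point, J = [[14.0000, -18.0000], [1.0000, -5.0000]] (det J = -52.0000).
Solving J·Δ = −F gives Δ = (-1.3269, 0.1346).
Then the next iterate is (a, b)₁ = (1.6731, -0.8654).

(1.6731, -0.8654)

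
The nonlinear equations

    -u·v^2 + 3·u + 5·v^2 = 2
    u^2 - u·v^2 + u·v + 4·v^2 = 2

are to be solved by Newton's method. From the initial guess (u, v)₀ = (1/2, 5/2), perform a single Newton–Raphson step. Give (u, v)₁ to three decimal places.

At (1/2, 5/2): F = (27.625, 21.375).
Jacobian J = [[-v^2 + 3, -2·u·v + 10·v], [2·u - v^2 + v, -2·u·v + u + 8·v]].
At the point, J = [[-3.250, 22.500], [-2.750, 18.000]] (det J = 3.375).
Solving J·Δ = −F gives Δ = (-4.833, -1.926).
Then the next iterate is (u, v)₁ = (-4.333, 0.574).

(-4.333, 0.574)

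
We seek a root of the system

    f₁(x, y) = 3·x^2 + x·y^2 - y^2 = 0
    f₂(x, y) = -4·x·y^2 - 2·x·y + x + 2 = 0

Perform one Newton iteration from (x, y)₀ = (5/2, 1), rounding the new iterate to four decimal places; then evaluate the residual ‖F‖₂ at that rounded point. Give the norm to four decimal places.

At (5/2, 1): F = (20.2500, -10.5000).
Jacobian J = [[6·x + y^2, 2·x·y - 2·y], [-4·y^2 - 2·y + 1, -8·x·y - 2·x]].
At the point, J = [[16.0000, 3.0000], [-5.0000, -25.0000]] (det J = -385.0000).
Solving J·Δ = −F gives Δ = (-1.2331, -0.1734).
Then the next iterate is (x, y)₁ = (1.2669, 0.8266).
Re-evaluating at (1.2669, 0.8266): F = (4.997471, -2.290066), so ‖F‖₂ = 5.4972.

5.4972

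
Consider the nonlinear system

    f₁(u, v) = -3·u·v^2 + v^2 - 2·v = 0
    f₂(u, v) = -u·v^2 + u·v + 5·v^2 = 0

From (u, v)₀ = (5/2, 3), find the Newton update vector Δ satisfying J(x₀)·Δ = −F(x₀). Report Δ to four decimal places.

At (5/2, 3): F = (-64.5000, 30.0000).
Jacobian J = [[-3·v^2, -6·u·v + 2·v - 2], [-v^2 + v, -2·u·v + u + 10·v]].
At the point, J = [[-27.0000, -41.0000], [-6.0000, 17.5000]] (det J = -718.5000).
Solving J·Δ = −F gives Δ = (0.1409, -1.6660).

(0.1409, -1.6660)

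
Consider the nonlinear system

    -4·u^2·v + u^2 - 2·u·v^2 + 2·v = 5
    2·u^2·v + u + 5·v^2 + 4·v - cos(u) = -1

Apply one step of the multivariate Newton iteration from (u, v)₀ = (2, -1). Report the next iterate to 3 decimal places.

At (2, -1): F = (9.000, -3.58385).
Jacobian J = [[-8·u·v + 2·u - 2·v^2, -4·u^2 - 4·u·v + 2], [4·u·v + sin(u) + 1, 2·u^2 + 10·v + 4]].
At the point, J = [[18.000, -6.000], [-6.09070, 2.000]] (det J = -0.54422).
Solving J·Δ = −F gives Δ = (-6.437, -17.811).
Then the next iterate is (u, v)₁ = (-4.437, -18.811).

(-4.437, -18.811)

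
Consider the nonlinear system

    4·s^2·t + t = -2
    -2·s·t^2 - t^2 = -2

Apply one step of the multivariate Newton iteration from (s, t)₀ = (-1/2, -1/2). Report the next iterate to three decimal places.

At (-1/2, -1/2): F = (1.000, 2.000).
Jacobian J = [[8·s·t, 4·s^2 + 1], [-2·t^2, -4·s·t - 2·t]].
At the point, J = [[2.000, 2.000], [-0.500, 0.000]] (det J = 1.000).
Solving J·Δ = −F gives Δ = (4.000, -4.500).
Then the next iterate is (s, t)₁ = (3.500, -5.000).

(3.500, -5.000)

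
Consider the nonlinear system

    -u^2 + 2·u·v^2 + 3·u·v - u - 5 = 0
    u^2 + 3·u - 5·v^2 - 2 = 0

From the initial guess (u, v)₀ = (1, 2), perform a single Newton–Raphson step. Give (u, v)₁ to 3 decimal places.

At (1, 2): F = (7.000, -18.000).
Jacobian J = [[-2·u + 2·v^2 + 3·v - 1, 4·u·v + 3·u], [2·u + 3, -10·v]].
At the point, J = [[11.000, 11.000], [5.000, -20.000]] (det J = -275.000).
Solving J·Δ = −F gives Δ = (0.211, -0.847).
Then the next iterate is (u, v)₁ = (1.211, 1.153).

(1.211, 1.153)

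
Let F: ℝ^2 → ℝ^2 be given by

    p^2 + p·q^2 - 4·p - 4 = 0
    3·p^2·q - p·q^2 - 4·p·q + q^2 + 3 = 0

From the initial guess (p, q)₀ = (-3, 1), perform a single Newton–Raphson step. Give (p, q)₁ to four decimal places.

At (-3, 1): F = (14.0000, 46.0000).
Jacobian J = [[2·p + q^2 - 4, 2·p·q], [6·p·q - q^2 - 4·q, 3·p^2 - 2·p·q - 4·p + 2·q]].
At the point, J = [[-9.0000, -6.0000], [-23.0000, 47.0000]] (det J = -561.0000).
Solving J·Δ = −F gives Δ = (1.6649, -0.1640).
Then the next iterate is (p, q)₁ = (-1.3351, 0.8360).

(-1.3351, 0.8360)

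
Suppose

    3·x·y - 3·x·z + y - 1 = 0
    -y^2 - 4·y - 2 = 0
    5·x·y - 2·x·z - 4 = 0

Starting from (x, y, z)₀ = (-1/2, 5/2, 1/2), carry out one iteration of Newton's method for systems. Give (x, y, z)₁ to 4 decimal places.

At (-1/2, 5/2, 1/2): F = (-1.5000, -18.2500, -9.7500).
Jacobian J = [[3·y - 3·z, 3·x + 1, -3·x], [0, -2·y - 4, 0], [5·y - 2·z, 5·x, -2·x]].
At the point, J = [[6.0000, -0.5000, 1.5000], [0.0000, -9.0000, 0.0000], [11.5000, -2.5000, 1.0000]] (det J = 101.2500).
Solving J·Δ = −F gives Δ = (0.5809, -2.0278, -1.9994).
Then the next iterate is (x, y, z)₁ = (0.0809, 0.4722, -1.4994).

(0.0809, 0.4722, -1.4994)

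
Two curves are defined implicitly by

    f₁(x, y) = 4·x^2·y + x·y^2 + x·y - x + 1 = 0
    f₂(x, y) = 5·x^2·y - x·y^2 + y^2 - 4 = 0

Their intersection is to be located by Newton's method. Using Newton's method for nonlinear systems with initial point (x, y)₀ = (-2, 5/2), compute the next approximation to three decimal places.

At (-2, 5/2): F = (25.500, 64.750).
Jacobian J = [[8·x·y + y^2 + y - 1, 4·x^2 + 2·x·y + x], [10·x·y - y^2, 5·x^2 - 2·x·y + 2·y]].
At the point, J = [[-32.250, 4.000], [-56.250, 35.000]] (det J = -903.750).
Solving J·Δ = −F gives Δ = (0.701, -0.723).
Then the next iterate is (x, y)₁ = (-1.299, 1.777).

(-1.299, 1.777)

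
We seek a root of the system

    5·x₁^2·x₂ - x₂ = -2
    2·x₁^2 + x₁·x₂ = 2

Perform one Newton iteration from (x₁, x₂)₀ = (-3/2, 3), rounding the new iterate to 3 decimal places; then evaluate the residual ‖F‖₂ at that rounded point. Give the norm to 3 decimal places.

At (-3/2, 3): F = (32.750, -2.000).
Jacobian J = [[10·x₁·x₂, 5·x₁^2 - 1], [4·x₁ + x₂, x₁]].
At the point, J = [[-45.000, 10.250], [-3.000, -1.500]] (det J = 98.250).
Solving J·Δ = −F gives Δ = (0.291, -1.916).
Then the next iterate is (x₁, x₂)₁ = (-1.209, 1.084).
Re-evaluating at (-1.209, 1.084): F = (8.83831, -0.38719), so ‖F‖₂ = 8.847.

8.847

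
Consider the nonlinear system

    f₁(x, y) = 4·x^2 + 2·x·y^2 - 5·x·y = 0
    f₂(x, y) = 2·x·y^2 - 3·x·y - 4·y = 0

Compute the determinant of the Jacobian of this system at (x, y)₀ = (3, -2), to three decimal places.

-1008.000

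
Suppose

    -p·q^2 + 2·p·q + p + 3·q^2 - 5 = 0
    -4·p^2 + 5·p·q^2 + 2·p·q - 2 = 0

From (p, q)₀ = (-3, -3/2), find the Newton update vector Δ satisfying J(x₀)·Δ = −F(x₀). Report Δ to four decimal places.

(1.5462, 0.3304)

At (-3, -3/2): F = (14.5000, -62.7500).
Jacobian J = [[-q^2 + 2·q + 1, -2·p·q + 2·p + 6·q], [-8·p + 5·q^2 + 2·q, 10·p·q + 2·p]].
At the point, J = [[-4.2500, -24.0000], [32.2500, 39.0000]] (det J = 608.2500).
Solving J·Δ = −F gives Δ = (1.5462, 0.3304).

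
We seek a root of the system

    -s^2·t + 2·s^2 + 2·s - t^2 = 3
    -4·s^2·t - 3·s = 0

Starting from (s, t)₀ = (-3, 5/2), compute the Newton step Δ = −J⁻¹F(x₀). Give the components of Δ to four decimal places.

(0.6845, -1.1663)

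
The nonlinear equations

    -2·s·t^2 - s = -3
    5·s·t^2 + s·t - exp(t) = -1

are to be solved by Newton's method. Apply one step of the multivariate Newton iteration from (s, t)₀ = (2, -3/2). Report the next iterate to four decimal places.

(2.4588, -0.6231)

At (2, -3/2): F = (-8.0000, 20.276870).
Jacobian J = [[-2·t^2 - 1, -4·s·t], [5·t^2 + t, 10·s·t + s - exp(t)]].
At the point, J = [[-5.5000, 12.0000], [9.7500, -28.223130]] (det J = 38.227216).
Solving J·Δ = −F gives Δ = (0.4588, 0.8769).
Then the next iterate is (s, t)₁ = (2.4588, -0.6231).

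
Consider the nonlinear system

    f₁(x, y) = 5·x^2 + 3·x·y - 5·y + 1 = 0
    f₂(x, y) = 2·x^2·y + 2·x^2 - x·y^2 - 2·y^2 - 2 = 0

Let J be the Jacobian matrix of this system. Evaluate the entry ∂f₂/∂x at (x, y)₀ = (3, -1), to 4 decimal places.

∂f₂/∂x = 4·x·y + 4·x - y^2.
At (3, -1) this is -1.0000.

-1.0000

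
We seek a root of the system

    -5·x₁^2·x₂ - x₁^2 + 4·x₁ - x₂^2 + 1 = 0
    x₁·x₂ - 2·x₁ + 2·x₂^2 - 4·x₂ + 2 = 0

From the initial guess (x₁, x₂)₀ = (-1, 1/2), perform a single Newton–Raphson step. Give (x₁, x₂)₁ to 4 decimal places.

(-0.2321, 0.7827)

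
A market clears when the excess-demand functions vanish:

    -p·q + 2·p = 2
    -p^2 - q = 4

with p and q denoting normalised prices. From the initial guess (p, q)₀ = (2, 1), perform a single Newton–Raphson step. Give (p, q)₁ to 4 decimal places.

At (2, 1): F = (0.0000, -9.0000).
Jacobian J = [[-q + 2, -p], [-2·p, -1]].
At the point, J = [[1.0000, -2.0000], [-4.0000, -1.0000]] (det J = -9.0000).
Solving J·Δ = −F gives Δ = (-2.0000, -1.0000).
Then the next iterate is (p, q)₁ = (0.0000, 0.0000).

(0.0000, 0.0000)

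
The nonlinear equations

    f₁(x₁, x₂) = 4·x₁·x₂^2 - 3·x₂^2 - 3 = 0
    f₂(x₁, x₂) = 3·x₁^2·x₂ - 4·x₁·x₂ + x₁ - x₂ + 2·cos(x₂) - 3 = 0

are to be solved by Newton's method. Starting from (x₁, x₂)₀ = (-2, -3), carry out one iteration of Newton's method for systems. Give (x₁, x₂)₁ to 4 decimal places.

(-1.1118, -1.9390)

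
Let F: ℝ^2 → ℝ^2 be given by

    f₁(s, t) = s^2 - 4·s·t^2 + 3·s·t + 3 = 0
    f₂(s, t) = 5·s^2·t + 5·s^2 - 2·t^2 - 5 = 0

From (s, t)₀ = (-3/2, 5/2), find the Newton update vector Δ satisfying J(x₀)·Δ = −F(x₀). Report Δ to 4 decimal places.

At (-3/2, 5/2): F = (31.5000, 21.8750).
Jacobian J = [[2·s - 4·t^2 + 3·t, -8·s·t + 3·s], [10·s·t + 10·s, 5·s^2 - 4·t]].
At the point, J = [[-20.5000, 25.5000], [-52.5000, 1.2500]] (det J = 1313.1250).
Solving J·Δ = −F gives Δ = (0.3948, -0.9179).

(0.3948, -0.9179)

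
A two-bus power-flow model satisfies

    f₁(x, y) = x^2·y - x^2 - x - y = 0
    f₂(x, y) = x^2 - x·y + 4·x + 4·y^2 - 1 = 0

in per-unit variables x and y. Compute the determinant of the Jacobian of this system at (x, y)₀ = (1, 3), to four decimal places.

69.0000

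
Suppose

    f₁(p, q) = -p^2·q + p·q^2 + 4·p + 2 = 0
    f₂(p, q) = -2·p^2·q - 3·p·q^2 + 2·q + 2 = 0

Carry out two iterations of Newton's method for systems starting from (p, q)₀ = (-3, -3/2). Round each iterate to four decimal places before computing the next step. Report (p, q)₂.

(0.6258, 0.7835)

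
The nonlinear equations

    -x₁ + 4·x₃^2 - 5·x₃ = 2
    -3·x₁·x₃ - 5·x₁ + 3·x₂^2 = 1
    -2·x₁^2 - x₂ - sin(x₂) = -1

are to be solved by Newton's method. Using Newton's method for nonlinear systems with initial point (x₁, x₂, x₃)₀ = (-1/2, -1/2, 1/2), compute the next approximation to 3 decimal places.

At (-1/2, -1/2, 1/2): F = (-3.000, 3.000, 1.47943).
Jacobian J = [[-1, 0, 8·x₃ - 5], [-3·x₃ - 5, 6·x₂, -3·x₁], [-4·x₁, -cos(x₂) - 1, 0]].
At the point, J = [[-1.000, 0.000, -1.000], [-6.500, -3.000, 1.500], [2.000, -1.87758, 0.000]] (det J = -21.02066).
Solving J·Δ = −F gives Δ = (-0.345, 0.420, -2.655).
Then the next iterate is (x₁, x₂, x₃)₁ = (-0.845, -0.080, -2.155).

(-0.845, -0.080, -2.155)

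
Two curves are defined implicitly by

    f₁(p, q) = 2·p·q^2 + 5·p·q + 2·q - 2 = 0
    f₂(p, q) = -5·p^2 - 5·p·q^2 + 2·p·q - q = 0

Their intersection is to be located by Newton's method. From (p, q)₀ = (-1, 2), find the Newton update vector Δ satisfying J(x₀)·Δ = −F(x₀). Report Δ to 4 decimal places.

(0.7208, -0.2750)

At (-1, 2): F = (-16.0000, 9.0000).
Jacobian J = [[2·q^2 + 5·q, 4·p·q + 5·p + 2], [-10·p - 5·q^2 + 2·q, -10·p·q + 2·p - 1]].
At the point, J = [[18.0000, -11.0000], [-6.0000, 17.0000]] (det J = 240.0000).
Solving J·Δ = −F gives Δ = (0.7208, -0.2750).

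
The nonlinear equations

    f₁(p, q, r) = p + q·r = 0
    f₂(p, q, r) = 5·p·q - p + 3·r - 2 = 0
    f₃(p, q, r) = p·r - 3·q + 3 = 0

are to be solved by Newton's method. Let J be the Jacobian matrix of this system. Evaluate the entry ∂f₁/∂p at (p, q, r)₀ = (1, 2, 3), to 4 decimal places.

1.0000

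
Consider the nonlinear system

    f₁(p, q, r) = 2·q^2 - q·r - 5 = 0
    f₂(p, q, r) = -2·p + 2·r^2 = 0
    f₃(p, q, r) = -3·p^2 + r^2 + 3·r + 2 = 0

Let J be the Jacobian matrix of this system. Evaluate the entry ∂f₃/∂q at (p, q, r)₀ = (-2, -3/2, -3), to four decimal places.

0.0000

∂f₃/∂q = 0.
At (-2, -3/2, -3) this is 0.0000.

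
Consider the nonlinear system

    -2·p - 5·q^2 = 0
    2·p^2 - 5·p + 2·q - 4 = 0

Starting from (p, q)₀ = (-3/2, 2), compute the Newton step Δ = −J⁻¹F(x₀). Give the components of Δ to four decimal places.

At (-3/2, 2): F = (-17.0000, 12.0000).
Jacobian J = [[-2, -10·q], [4·p - 5, 2]].
At the point, J = [[-2.0000, -20.0000], [-11.0000, 2.0000]] (det J = -224.0000).
Solving J·Δ = −F gives Δ = (0.9196, -0.9420).

(0.9196, -0.9420)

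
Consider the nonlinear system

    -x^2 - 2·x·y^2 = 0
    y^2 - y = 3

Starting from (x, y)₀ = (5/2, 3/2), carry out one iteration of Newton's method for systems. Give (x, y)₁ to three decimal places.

At (5/2, 3/2): F = (-17.500, -2.250).
Jacobian J = [[-2·x - 2·y^2, -4·x·y], [0, 2·y - 1]].
At the point, J = [[-9.500, -15.000], [0.000, 2.000]] (det J = -19.000).
Solving J·Δ = −F gives Δ = (-3.618, 1.125).
Then the next iterate is (x, y)₁ = (-1.118, 2.625).

(-1.118, 2.625)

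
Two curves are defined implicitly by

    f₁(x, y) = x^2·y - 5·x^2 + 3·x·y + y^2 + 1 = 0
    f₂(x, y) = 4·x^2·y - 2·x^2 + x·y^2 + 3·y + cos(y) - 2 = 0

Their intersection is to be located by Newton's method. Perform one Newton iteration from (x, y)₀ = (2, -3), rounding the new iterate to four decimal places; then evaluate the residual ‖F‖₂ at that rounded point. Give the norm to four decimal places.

17.9247

At (2, -3): F = (-40.0000, -49.989992).
Jacobian J = [[2·x·y - 10·x + 3·y, x^2 + 3·x + 2·y], [8·x·y - 4·x + y^2, 4·x^2 + 2·x·y - sin(y) + 3]].
At the point, J = [[-41.0000, 4.0000], [-47.0000, 7.141120]] (det J = -104.785920).
Solving J·Δ = −F gives Δ = (-0.8177, 1.6184).
Then the next iterate is (x, y)₁ = (1.1823, -1.3816).
Re-evaluating at (1.1823, -1.3816): F = (-10.911991, -14.220587), so ‖F‖₂ = 17.9247.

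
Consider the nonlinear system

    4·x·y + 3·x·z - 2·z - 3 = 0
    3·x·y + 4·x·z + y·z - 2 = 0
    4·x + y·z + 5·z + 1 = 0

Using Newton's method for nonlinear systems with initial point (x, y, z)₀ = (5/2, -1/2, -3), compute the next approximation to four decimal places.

(1.2193, -0.4198, -1.2526)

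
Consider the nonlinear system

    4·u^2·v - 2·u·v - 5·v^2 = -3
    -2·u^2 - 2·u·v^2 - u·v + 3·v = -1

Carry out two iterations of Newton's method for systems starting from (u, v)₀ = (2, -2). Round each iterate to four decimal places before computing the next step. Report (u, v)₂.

(4.7570, 0.7104)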